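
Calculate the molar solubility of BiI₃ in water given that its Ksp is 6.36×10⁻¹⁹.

1.24×10⁻⁵ M

BiI₃(s) ⇌ Bi³⁺(aq) + 3 I⁻(aq)
Let s be the molar solubility. Then [Bi³⁺] = s and [I⁻] = 3s.
Ksp = [Bi³⁺][I⁻]^3 = s · (3s)^3 = 27s^4
27s^4 = 6.36×10⁻¹⁹  ⇒  s^4 = 2.36×10⁻²⁰
s = 1.24×10⁻⁵ mol L⁻¹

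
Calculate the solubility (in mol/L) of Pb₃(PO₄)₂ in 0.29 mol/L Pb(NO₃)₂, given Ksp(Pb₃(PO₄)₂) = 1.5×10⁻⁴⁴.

3.9×10⁻²² M

Pb₃(PO₄)₂(s) ⇌ 3 Pb²⁺(aq) + 2 PO₄³⁻(aq)
Pb²⁺ is already present at 0.29 mol/L. If s mol/L of Pb₃(PO₄)₂ dissolves, [PO₄³⁻] = 2s while [Pb²⁺] ≈ 0.29 mol/L.
Ksp = [Pb²⁺]^3[PO₄³⁻]^2 = (0.29)^3(2s)^2
(2s)^2 = 1.5×10⁻⁴⁴ / (0.29)^3 = 6.2×10⁻⁴³
s = 3.9×10⁻²² mol/L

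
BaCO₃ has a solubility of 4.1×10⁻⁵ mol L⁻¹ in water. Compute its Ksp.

BaCO₃(s) ⇌ Ba²⁺(aq) + CO₃²⁻(aq)
For each mole of BaCO₃ that dissolves per liter, [Ba²⁺] = s and [CO₃²⁻] = s; let s denote this solubility.
Ksp = [Ba²⁺][CO₃²⁻] = s · s = s^2
Ksp = (4.1×10⁻⁵)^2 = 1.7×10⁻⁹

Ksp = 1.7×10⁻⁹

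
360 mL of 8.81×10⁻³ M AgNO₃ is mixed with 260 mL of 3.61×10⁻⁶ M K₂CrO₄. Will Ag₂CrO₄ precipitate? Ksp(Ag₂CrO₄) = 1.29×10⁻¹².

Total volume after mixing = 360 + 260 = 620 mL.
[Ag⁺] = (8.81×10⁻³)(360)/620 = 5.12×10⁻³ M
[CrO₄²⁻] = (3.61×10⁻⁶)(260)/620 = 1.51×10⁻⁶ M
Q = [Ag⁺]^2[CrO₄²⁻] = 3.96×10⁻¹¹
Q = 3.96×10⁻¹¹ > Ksp = 1.29×10⁻¹², so the solution is supersaturated and Ag₂CrO₄ precipitates.

Yes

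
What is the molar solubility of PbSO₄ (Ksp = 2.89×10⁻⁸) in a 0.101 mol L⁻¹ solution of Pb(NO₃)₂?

PbSO₄(s) ⇌ Pb²⁺(aq) + SO₄²⁻(aq)
Let s be the solubility of PbSO₄ here. The common ion gives [Pb²⁺] ≈ 0.101 mol L⁻¹, and [SO₄²⁻] = s.
Ksp = [Pb²⁺][SO₄²⁻] = (0.101)s
s = 2.89×10⁻⁸ / (0.101) = 2.86×10⁻⁷
s = 2.86×10⁻⁷ mol L⁻¹

2.86×10⁻⁷ M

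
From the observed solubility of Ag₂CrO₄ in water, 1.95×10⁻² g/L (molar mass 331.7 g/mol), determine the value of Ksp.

Ksp = 8.13×10⁻¹³

s = (1.95×10⁻² g L⁻¹)/(331.7 g mol⁻¹) = 5.8788×10⁻⁵ M
Ag₂CrO₄(s) ⇌ 2 Ag⁺(aq) + CrO₄²⁻(aq)
With molar solubility s: [Ag⁺] = 2s, [CrO₄²⁻] = s.
Ksp = [Ag⁺]^2[CrO₄²⁻] = (2s)^2 · s = 4s^3
Ksp = 4 × (5.8788×10⁻⁵)^3 = 8.13×10⁻¹³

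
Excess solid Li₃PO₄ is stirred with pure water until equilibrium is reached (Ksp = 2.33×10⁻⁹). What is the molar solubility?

Li₃PO₄(s) ⇌ 3 Li⁺(aq) + PO₄³⁻(aq)
Call the molar solubility s, so that [Li⁺] = 3s and [PO₄³⁻] = s.
Ksp = [Li⁺]^3[PO₄³⁻] = (3s)^3 · s = 27s^4
27s^4 = 2.33×10⁻⁹  ⇒  s^4 = 8.63×10⁻¹¹
s = (8.63×10⁻¹¹)^(1/4) = 3.05×10⁻³ mol/L

3.05×10⁻³ M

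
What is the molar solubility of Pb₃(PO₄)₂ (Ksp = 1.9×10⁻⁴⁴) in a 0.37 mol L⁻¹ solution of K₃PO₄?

1.7×10⁻¹⁵ M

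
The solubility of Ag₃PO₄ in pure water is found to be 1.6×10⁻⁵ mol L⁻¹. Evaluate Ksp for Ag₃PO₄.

Ag₃PO₄(s) ⇌ 3 Ag⁺(aq) + PO₄³⁻(aq)
With molar solubility s: [Ag⁺] = 3s, [PO₄³⁻] = s.
Ksp = [Ag⁺]^3[PO₄³⁻] = (3s)^3 · s = 27s^4
Ksp = 27 × (1.6×10⁻⁵)^4 = 1.8×10⁻¹⁸

Ksp = 1.8×10⁻¹⁸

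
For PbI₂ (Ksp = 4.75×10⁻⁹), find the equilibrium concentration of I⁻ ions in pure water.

2.12×10⁻³ M

PbI₂(s) ⇌ Pb²⁺(aq) + 2 I⁻(aq)
For each mole of PbI₂ that dissolves per liter, [Pb²⁺] = s and [I⁻] = 2s; let s denote this solubility.
Ksp = [Pb²⁺][I⁻]^2 = s · (2s)^2 = 4s^3 = 4.75×10⁻⁹
s = 1.06×10⁻³ M
[I⁻] = 2s = 2.12×10⁻³ M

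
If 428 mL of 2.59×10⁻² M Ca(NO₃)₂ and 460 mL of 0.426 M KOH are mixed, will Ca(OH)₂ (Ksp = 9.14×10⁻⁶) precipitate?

Yes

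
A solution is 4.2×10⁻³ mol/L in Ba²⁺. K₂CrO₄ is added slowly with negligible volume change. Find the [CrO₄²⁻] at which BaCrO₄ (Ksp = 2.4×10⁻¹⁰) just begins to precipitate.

5.7×10⁻⁸ M

Precipitation of each salt begins when its ion product equals Ksp.
BaCrO₄(s) ⇌ Ba²⁺(aq) + CrO₄²⁻(aq)
Ksp = [Ba²⁺][CrO₄²⁻] = [CrO₄²⁻](4.2×10⁻³)
[CrO₄²⁻] = 2.4×10⁻¹⁰ / (4.2×10⁻³) = 5.7×10⁻⁸
[CrO₄²⁻] = 5.7×10⁻⁸ mol/L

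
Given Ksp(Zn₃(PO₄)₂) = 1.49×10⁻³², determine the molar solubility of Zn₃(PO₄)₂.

1.69×10⁻⁷ M

Zn₃(PO₄)₂(s) ⇌ 3 Zn²⁺(aq) + 2 PO₄³⁻(aq)
If s mol/L of Zn₃(PO₄)₂ dissolves, [Zn²⁺] = 3s and [PO₄³⁻] = 2s.
Ksp = [Zn²⁺]^3[PO₄³⁻]^2 = (3s)^3 · (2s)^2 = 108s^5
108s^5 = 1.49×10⁻³²  ⇒  s^5 = 1.38×10⁻³⁴
Taking the 5th root, s = 1.69×10⁻⁷ mol/L.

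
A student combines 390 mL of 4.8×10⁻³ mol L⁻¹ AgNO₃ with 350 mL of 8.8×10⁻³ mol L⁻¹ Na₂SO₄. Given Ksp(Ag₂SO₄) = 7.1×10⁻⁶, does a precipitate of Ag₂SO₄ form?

After mixing, V = 390 mL + 350 mL = 740 mL.
[Ag⁺] = (4.8×10⁻³)(390)/740 = 2.5×10⁻³ mol L⁻¹
[SO₄²⁻] = (8.8×10⁻³)(350)/740 = 4.2×10⁻³ mol L⁻¹
Q = [Ag⁺]^2[SO₄²⁻] = 2.7×10⁻⁸
Q < Ksp (2.7×10⁻⁸ vs 7.1×10⁻⁶); the solution remains unsaturated and no precipitate forms.

No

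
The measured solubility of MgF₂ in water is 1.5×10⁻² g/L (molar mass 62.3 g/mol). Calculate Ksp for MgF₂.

Convert to molarity: s = 1.5×10⁻² / 62.3 = 2.408×10⁻⁴ mol/L
MgF₂(s) ⇌ Mg²⁺(aq) + 2 F⁻(aq)
Let s be the molar solubility. Then [Mg²⁺] = s and [F⁻] = 2s.
Ksp = [Mg²⁺][F⁻]^2 = s · (2s)^2 = 4s^3
Ksp = 4 × (2.408×10⁻⁴)^3 = 5.6×10⁻¹¹

Ksp = 5.6×10⁻¹¹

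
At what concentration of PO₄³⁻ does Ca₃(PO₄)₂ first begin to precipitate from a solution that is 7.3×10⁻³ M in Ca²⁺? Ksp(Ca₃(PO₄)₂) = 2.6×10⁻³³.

Each salt precipitates once Q = Ksp for that salt.
Ca₃(PO₄)₂(s) ⇌ 3 Ca²⁺(aq) + 2 PO₄³⁻(aq)
Ksp = [Ca²⁺]^3[PO₄³⁻]^2 = [PO₄³⁻]^2(7.3×10⁻³)^3
[PO₄³⁻]^2 = 2.6×10⁻³³ / (7.3×10⁻³)^3 = 6.7×10⁻²⁷
[PO₄³⁻] = 8.2×10⁻¹⁴ M

8.2×10⁻¹⁴ M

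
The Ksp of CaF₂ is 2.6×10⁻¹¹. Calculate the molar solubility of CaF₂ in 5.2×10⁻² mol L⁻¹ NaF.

CaF₂(s) ⇌ Ca²⁺(aq) + 2 F⁻(aq)
With F⁻ already at 5.2×10⁻² mol L⁻¹ and s small, take [F⁻] ≈ 5.2×10⁻² mol L⁻¹ and [Ca²⁺] = s.
Ksp = [Ca²⁺][F⁻]^2 = s(5.2×10⁻²)^2
s = 2.6×10⁻¹¹ / (5.2×10⁻²)^2 = 9.6×10⁻⁹
s = 9.6×10⁻⁹ mol L⁻¹

9.6×10⁻⁹ M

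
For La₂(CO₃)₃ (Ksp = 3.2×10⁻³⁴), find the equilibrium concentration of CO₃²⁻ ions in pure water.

2.4×10⁻⁷ M

La₂(CO₃)₃(s) ⇌ 2 La³⁺(aq) + 3 CO₃²⁻(aq)
For each mole of La₂(CO₃)₃ that dissolves per liter, [La³⁺] = 2s and [CO₃²⁻] = 3s; let s denote this solubility.
Ksp = [La³⁺]^2[CO₃²⁻]^3 = (2s)^2 · (3s)^3 = 108s^5 = 3.2×10⁻³⁴
s = 7.8×10⁻⁸ mol L⁻¹
[CO₃²⁻] = 3s = 2.4×10⁻⁷ mol L⁻¹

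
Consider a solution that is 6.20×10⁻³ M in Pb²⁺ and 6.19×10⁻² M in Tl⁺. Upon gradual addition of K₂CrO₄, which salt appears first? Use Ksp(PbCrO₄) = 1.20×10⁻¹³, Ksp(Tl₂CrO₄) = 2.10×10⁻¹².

PbCrO₄

Each salt precipitates once Q = Ksp for that salt.
For PbCrO₄: [CrO₄²⁻] = (Ksp/[Pb²⁺]) = 1.94×10⁻¹¹ M
For Tl₂CrO₄: [CrO₄²⁻] = (Ksp/[Tl⁺]^2) = 5.48×10⁻¹⁰ M
Since PbCrO₄ needs less CrO₄²⁻ to reach saturation, it precipitates first.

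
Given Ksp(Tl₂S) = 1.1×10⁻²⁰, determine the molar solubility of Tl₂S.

Tl₂S(s) ⇌ 2 Tl⁺(aq) + S²⁻(aq)
Let s be the molar solubility. Then [Tl⁺] = 2s and [S²⁻] = s.
Ksp = [Tl⁺]^2[S²⁻] = (2s)^2 · s = 4s^3
4s^3 = 1.1×10⁻²⁰  ⇒  s^3 = 2.8×10⁻²¹
Taking the 3rd root, s = 1.4×10⁻⁷ mol/L.

1.4×10⁻⁷ M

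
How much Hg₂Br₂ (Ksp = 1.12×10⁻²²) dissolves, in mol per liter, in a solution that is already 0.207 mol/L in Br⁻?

2.61×10⁻²¹ M

Hg₂Br₂(s) ⇌ Hg₂²⁺(aq) + 2 Br⁻(aq)
Let s be the solubility of Hg₂Br₂ here. The common ion gives [Br⁻] ≈ 0.207 mol/L, and [Hg₂²⁺] = s.
Ksp = [Hg₂²⁺][Br⁻]^2 = s(0.207)^2
s = 1.12×10⁻²² / (0.207)^2 = 2.61×10⁻²¹
s = 2.61×10⁻²¹ mol/L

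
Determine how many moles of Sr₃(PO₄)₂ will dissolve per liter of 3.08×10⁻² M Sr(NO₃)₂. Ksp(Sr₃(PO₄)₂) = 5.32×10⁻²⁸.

Sr₃(PO₄)₂(s) ⇌ 3 Sr²⁺(aq) + 2 PO₄³⁻(aq)
Let s be the solubility of Sr₃(PO₄)₂ here. The common ion gives [Sr²⁺] ≈ 3.08×10⁻² M, and [PO₄³⁻] = 2s.
Ksp = [Sr²⁺]^3[PO₄³⁻]^2 = (3.08×10⁻²)^3(2s)^2
(2s)^2 = 5.32×10⁻²⁸ / (3.08×10⁻²)^3 = 1.82×10⁻²³
s = 2.13×10⁻¹² M

2.13×10⁻¹² M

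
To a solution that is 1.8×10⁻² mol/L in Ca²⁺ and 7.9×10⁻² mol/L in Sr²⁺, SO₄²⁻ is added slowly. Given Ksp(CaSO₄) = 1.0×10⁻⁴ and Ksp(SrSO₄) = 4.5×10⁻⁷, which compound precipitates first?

SrSO₄

A salt starts to precipitate once the ion product Q reaches its Ksp.
For CaSO₄: [SO₄²⁻] = (Ksp/[Ca²⁺]) = 5.6×10⁻³ mol/L
For SrSO₄: [SO₄²⁻] = (Ksp/[Sr²⁺]) = 5.7×10⁻⁶ mol/L
The smaller threshold [SO₄²⁻] is reached first, so SrSO₄ precipitates first.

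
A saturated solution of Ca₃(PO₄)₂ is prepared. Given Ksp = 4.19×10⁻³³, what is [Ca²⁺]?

3.93×10⁻⁷ M

Ca₃(PO₄)₂(s) ⇌ 3 Ca²⁺(aq) + 2 PO₄³⁻(aq)
Call the molar solubility s, so that [Ca²⁺] = 3s and [PO₄³⁻] = 2s.
Ksp = [Ca²⁺]^3[PO₄³⁻]^2 = (3s)^3 · (2s)^2 = 108s^5 = 4.19×10⁻³³
s = 1.31×10⁻⁷ mol L⁻¹
[Ca²⁺] = 3s = 3.93×10⁻⁷ mol L⁻¹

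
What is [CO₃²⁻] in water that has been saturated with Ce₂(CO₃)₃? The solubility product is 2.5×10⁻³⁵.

1.4×10⁻⁷ M

Ce₂(CO₃)₃(s) ⇌ 2 Ce³⁺(aq) + 3 CO₃²⁻(aq)
If s mol/L of Ce₂(CO₃)₃ dissolves, [Ce³⁺] = 2s and [CO₃²⁻] = 3s.
Ksp = [Ce³⁺]^2[CO₃²⁻]^3 = (2s)^2 · (3s)^3 = 108s^5 = 2.5×10⁻³⁵
s = 4.7×10⁻⁸ M
[CO₃²⁻] = 3s = 1.4×10⁻⁷ M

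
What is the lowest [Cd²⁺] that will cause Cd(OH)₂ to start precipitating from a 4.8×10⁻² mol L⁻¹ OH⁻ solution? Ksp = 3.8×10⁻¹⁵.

1.6×10⁻¹² M

The threshold for precipitation is Q = Ksp.
Cd(OH)₂(s) ⇌ Cd²⁺(aq) + 2 OH⁻(aq)
Ksp = [Cd²⁺][OH⁻]^2 = [Cd²⁺](4.8×10⁻²)^2
[Cd²⁺] = 3.8×10⁻¹⁵ / (4.8×10⁻²)^2 = 1.6×10⁻¹²
[Cd²⁺] = 1.6×10⁻¹² mol L⁻¹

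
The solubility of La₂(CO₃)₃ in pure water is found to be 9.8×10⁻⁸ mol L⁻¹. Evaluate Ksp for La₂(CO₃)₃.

Ksp = 9.8×10⁻³⁴

La₂(CO₃)₃(s) ⇌ 2 La³⁺(aq) + 3 CO₃²⁻(aq)
Call the molar solubility s, so that [La³⁺] = 2s and [CO₃²⁻] = 3s.
Ksp = [La³⁺]^2[CO₃²⁻]^3 = (2s)^2 · (3s)^3 = 108s^5
Ksp = 108 × (9.8×10⁻⁸)^5 = 9.8×10⁻³⁴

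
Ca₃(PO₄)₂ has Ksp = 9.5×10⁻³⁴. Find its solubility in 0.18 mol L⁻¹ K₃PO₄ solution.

1.0×10⁻¹¹ M

Ca₃(PO₄)₂(s) ⇌ 3 Ca²⁺(aq) + 2 PO₄³⁻(aq)
With PO₄³⁻ already at 0.18 mol L⁻¹ and s small, take [PO₄³⁻] ≈ 0.18 mol L⁻¹ and [Ca²⁺] = 3s.
Ksp = [Ca²⁺]^3[PO₄³⁻]^2 = (3s)^3(0.18)^2
(3s)^3 = 9.5×10⁻³⁴ / (0.18)^2 = 2.9×10⁻³²
s = 1.0×10⁻¹¹ mol L⁻¹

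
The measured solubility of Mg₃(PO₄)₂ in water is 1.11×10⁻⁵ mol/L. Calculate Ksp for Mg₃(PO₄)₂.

Ksp = 1.82×10⁻²³

Mg₃(PO₄)₂(s) ⇌ 3 Mg²⁺(aq) + 2 PO₄³⁻(aq)
Let s be the molar solubility. Then [Mg²⁺] = 3s and [PO₄³⁻] = 2s.
Ksp = [Mg²⁺]^3[PO₄³⁻]^2 = (3s)^3 · (2s)^2 = 108s^5
Ksp = 108 × (1.11×10⁻⁵)^5 = 1.82×10⁻²³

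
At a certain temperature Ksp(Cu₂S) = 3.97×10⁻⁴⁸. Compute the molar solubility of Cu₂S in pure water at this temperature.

Cu₂S(s) ⇌ 2 Cu⁺(aq) + S²⁻(aq)
If s mol/L of Cu₂S dissolves, [Cu⁺] = 2s and [S²⁻] = s.
Ksp = [Cu⁺]^2[S²⁻] = (2s)^2 · s = 4s^3
4s^3 = 3.97×10⁻⁴⁸  ⇒  s^3 = 9.93×10⁻⁴⁹
Taking the 3rd root, s = 9.97×10⁻¹⁷ mol L⁻¹.

9.97×10⁻¹⁷ M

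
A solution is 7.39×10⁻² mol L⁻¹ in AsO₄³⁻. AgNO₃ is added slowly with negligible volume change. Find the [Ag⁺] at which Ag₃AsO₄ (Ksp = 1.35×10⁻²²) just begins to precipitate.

Precipitation begins when Q = Ksp.
Ag₃AsO₄(s) ⇌ 3 Ag⁺(aq) + AsO₄³⁻(aq)
Ksp = [Ag⁺]^3[AsO₄³⁻] = [Ag⁺]^3(7.39×10⁻²)
[Ag⁺]^3 = 1.35×10⁻²² / (7.39×10⁻²) = 1.83×10⁻²¹
[Ag⁺] = 1.22×10⁻⁷ mol L⁻¹

1.22×10⁻⁷ M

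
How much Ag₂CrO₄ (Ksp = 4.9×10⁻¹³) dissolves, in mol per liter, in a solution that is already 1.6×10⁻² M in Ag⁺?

1.9×10⁻⁹ M

Ag₂CrO₄(s) ⇌ 2 Ag⁺(aq) + CrO₄²⁻(aq)
With Ag⁺ already at 1.6×10⁻² M and s small, take [Ag⁺] ≈ 1.6×10⁻² M and [CrO₄²⁻] = s.
Ksp = [Ag⁺]^2[CrO₄²⁻] = (1.6×10⁻²)^2s
s = 4.9×10⁻¹³ / (1.6×10⁻²)^2 = 1.9×10⁻⁹
s = 1.9×10⁻⁹ M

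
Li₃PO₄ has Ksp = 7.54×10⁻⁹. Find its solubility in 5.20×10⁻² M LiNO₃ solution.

5.36×10⁻⁵ M

Li₃PO₄(s) ⇌ 3 Li⁺(aq) + PO₄³⁻(aq)
Li⁺ is already present at 5.20×10⁻² M. If s mol/L of Li₃PO₄ dissolves, [PO₄³⁻] = s while [Li⁺] ≈ 5.20×10⁻² M.
Ksp = [Li⁺]^3[PO₄³⁻] = (5.20×10⁻²)^3s
s = 7.54×10⁻⁹ / (5.20×10⁻²)^3 = 5.36×10⁻⁵
s = 5.36×10⁻⁵ M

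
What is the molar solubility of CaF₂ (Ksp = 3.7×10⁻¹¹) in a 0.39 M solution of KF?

CaF₂(s) ⇌ Ca²⁺(aq) + 2 F⁻(aq)
With F⁻ already at 0.39 M and s small, take [F⁻] ≈ 0.39 M and [Ca²⁺] = s.
Ksp = [Ca²⁺][F⁻]^2 = s(0.39)^2
s = 3.7×10⁻¹¹ / (0.39)^2 = 2.4×10⁻¹⁰
s = 2.4×10⁻¹⁰ M

2.4×10⁻¹⁰ M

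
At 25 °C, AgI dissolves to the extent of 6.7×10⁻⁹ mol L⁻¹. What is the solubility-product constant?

AgI(s) ⇌ Ag⁺(aq) + I⁻(aq)
Call the molar solubility s, so that [Ag⁺] = s and [I⁻] = s.
Ksp = [Ag⁺][I⁻] = s · s = s^2
Ksp = (6.7×10⁻⁹)^2 = 4.5×10⁻¹⁷

Ksp = 4.5×10⁻¹⁷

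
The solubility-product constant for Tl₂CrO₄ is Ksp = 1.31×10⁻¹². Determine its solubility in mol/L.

Tl₂CrO₄(s) ⇌ 2 Tl⁺(aq) + CrO₄²⁻(aq)
If s mol/L of Tl₂CrO₄ dissolves, [Tl⁺] = 2s and [CrO₄²⁻] = s.
Ksp = [Tl⁺]^2[CrO₄²⁻] = (2s)^2 · s = 4s^3
4s^3 = 1.31×10⁻¹²  ⇒  s^3 = 3.28×10⁻¹³
s = (3.28×10⁻¹³)^(1/3) = 6.89×10⁻⁵ M

6.89×10⁻⁵ M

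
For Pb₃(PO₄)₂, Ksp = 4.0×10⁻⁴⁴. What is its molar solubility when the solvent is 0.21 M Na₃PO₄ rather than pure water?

3.2×10⁻¹⁵ M

Pb₃(PO₄)₂(s) ⇌ 3 Pb²⁺(aq) + 2 PO₄³⁻(aq)
The solution already contains PO₄³⁻ at 0.21 M. Let s be the molar solubility of Pb₃(PO₄)₂.
[PO₄³⁻] ≈ 0.21 M (common ion dominates); [Pb²⁺] = 3s.
Ksp = [Pb²⁺]^3[PO₄³⁻]^2 = (3s)^3(0.21)^2
(3s)^3 = 4.0×10⁻⁴⁴ / (0.21)^2 = 9.1×10⁻⁴³
s = 3.2×10⁻¹⁵ M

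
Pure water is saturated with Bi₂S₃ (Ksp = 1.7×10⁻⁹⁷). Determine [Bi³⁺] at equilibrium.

Bi₂S₃(s) ⇌ 2 Bi³⁺(aq) + 3 S²⁻(aq)
Call the molar solubility s, so that [Bi³⁺] = 2s and [S²⁻] = 3s.
Ksp = [Bi³⁺]^2[S²⁻]^3 = (2s)^2 · (3s)^3 = 108s^5 = 1.7×10⁻⁹⁷
s = 1.7×10⁻²⁰ mol/L
[Bi³⁺] = 2s = 3.5×10⁻²⁰ mol/L

3.5×10⁻²⁰ M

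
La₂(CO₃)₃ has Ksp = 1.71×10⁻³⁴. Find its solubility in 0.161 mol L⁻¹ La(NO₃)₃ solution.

La₂(CO₃)₃(s) ⇌ 2 La³⁺(aq) + 3 CO₃²⁻(aq)
Let s be the solubility of La₂(CO₃)₃ here. The common ion gives [La³⁺] ≈ 0.161 mol L⁻¹, and [CO₃²⁻] = 3s.
Ksp = [La³⁺]^2[CO₃²⁻]^3 = (0.161)^2(3s)^3
(3s)^3 = 1.71×10⁻³⁴ / (0.161)^2 = 6.60×10⁻³³
s = 6.25×10⁻¹² mol L⁻¹

6.25×10⁻¹² M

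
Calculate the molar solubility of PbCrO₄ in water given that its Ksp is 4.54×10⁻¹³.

PbCrO₄(s) ⇌ Pb²⁺(aq) + CrO₄²⁻(aq)
For each mole of PbCrO₄ that dissolves per liter, [Pb²⁺] = s and [CrO₄²⁻] = s; let s denote this solubility.
Ksp = [Pb²⁺][CrO₄²⁻] = s · s = s^2
s^2 = 4.54×10⁻¹³
s = 6.74×10⁻⁷ mol/L

6.74×10⁻⁷ M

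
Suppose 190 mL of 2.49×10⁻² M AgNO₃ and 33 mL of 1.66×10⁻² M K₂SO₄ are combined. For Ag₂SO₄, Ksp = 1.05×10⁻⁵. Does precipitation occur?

After mixing, V = 190 mL + 33 mL = 223 mL.
[Ag⁺] = (2.49×10⁻²)(190)/223 = 2.12×10⁻² M
[SO₄²⁻] = (1.66×10⁻²)(33)/223 = 2.46×10⁻³ M
Q = [Ag⁺]^2[SO₄²⁻] = 1.11×10⁻⁶
Q < Ksp (1.11×10⁻⁶ vs 1.05×10⁻⁵); the solution remains unsaturated and no precipitate forms.

No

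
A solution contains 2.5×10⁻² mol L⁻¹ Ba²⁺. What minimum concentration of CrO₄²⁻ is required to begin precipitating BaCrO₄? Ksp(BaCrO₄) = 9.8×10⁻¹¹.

Each salt precipitates once Q = Ksp for that salt.
BaCrO₄(s) ⇌ Ba²⁺(aq) + CrO₄²⁻(aq)
Ksp = [Ba²⁺][CrO₄²⁻] = [CrO₄²⁻](2.5×10⁻²)
[CrO₄²⁻] = 9.8×10⁻¹¹ / (2.5×10⁻²) = 3.9×10⁻⁹
[CrO₄²⁻] = 3.9×10⁻⁹ mol L⁻¹

3.9×10⁻⁹ M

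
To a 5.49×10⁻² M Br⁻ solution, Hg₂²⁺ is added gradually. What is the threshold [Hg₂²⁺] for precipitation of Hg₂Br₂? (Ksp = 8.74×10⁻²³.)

2.90×10⁻²⁰ M

Each salt precipitates once Q = Ksp for that salt.
Hg₂Br₂(s) ⇌ Hg₂²⁺(aq) + 2 Br⁻(aq)
Ksp = [Hg₂²⁺][Br⁻]^2 = [Hg₂²⁺](5.49×10⁻²)^2
[Hg₂²⁺] = 8.74×10⁻²³ / (5.49×10⁻²)^2 = 2.90×10⁻²⁰
[Hg₂²⁺] = 2.90×10⁻²⁰ M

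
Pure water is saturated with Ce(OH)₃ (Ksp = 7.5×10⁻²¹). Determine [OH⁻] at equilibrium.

Ce(OH)₃(s) ⇌ Ce³⁺(aq) + 3 OH⁻(aq)
Call the molar solubility s, so that [Ce³⁺] = s and [OH⁻] = 3s.
Ksp = [Ce³⁺][OH⁻]^3 = s · (3s)^3 = 27s^4 = 7.5×10⁻²¹
s = 4.1×10⁻⁶ mol/L
[OH⁻] = 3s = 1.2×10⁻⁵ mol/L

1.2×10⁻⁵ M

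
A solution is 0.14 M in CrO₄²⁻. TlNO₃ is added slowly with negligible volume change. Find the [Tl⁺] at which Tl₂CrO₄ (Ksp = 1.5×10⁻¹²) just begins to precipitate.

3.3×10⁻⁶ M

The threshold for precipitation is Q = Ksp.
Tl₂CrO₄(s) ⇌ 2 Tl⁺(aq) + CrO₄²⁻(aq)
Ksp = [Tl⁺]^2[CrO₄²⁻] = [Tl⁺]^2(0.14)
[Tl⁺]^2 = 1.5×10⁻¹² / (0.14) = 1.1×10⁻¹¹
[Tl⁺] = 3.3×10⁻⁶ M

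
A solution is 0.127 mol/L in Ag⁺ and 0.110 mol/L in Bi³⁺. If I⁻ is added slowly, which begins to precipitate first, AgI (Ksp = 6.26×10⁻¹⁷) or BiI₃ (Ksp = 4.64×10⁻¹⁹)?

AgI

Each salt precipitates once Q = Ksp for that salt.
For AgI: [I⁻] = (Ksp/[Ag⁺]) = 4.93×10⁻¹⁶ mol/L
For BiI₃: [I⁻] = (Ksp/[Bi³⁺])^(1/3) = 1.62×10⁻⁶ mol/L
Since AgI needs less I⁻ to reach saturation, it precipitates first.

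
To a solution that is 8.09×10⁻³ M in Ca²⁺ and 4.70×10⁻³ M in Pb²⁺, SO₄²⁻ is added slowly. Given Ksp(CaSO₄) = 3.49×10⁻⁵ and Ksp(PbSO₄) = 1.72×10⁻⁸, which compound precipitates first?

PbSO₄

The threshold for precipitation is Q = Ksp.
For CaSO₄: [SO₄²⁻] = (Ksp/[Ca²⁺]) = 4.31×10⁻³ M
For PbSO₄: [SO₄²⁻] = (Ksp/[Pb²⁺]) = 3.66×10⁻⁶ M
The smaller threshold [SO₄²⁻] is reached first, so PbSO₄ precipitates first.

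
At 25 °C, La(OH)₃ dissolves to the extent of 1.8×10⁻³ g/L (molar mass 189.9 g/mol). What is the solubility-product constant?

Ksp = 2.2×10⁻¹⁹

s = (1.8×10⁻³ g L⁻¹)/(189.9 g mol⁻¹) = 9.479×10⁻⁶ M
La(OH)₃(s) ⇌ La³⁺(aq) + 3 OH⁻(aq)
For each mole of La(OH)₃ that dissolves per liter, [La³⁺] = s and [OH⁻] = 3s; let s denote this solubility.
Ksp = [La³⁺][OH⁻]^3 = s · (3s)^3 = 27s^4
Ksp = 27 × (9.479×10⁻⁶)^4 = 2.2×10⁻¹⁹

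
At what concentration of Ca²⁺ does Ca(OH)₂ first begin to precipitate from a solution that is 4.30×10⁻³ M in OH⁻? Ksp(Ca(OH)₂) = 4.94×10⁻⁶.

Precipitation begins when Q = Ksp.
Ca(OH)₂(s) ⇌ Ca²⁺(aq) + 2 OH⁻(aq)
Ksp = [Ca²⁺][OH⁻]^2 = [Ca²⁺](4.30×10⁻³)^2
[Ca²⁺] = 4.94×10⁻⁶ / (4.30×10⁻³)^2 = 0.267
[Ca²⁺] = 0.267 M

0.267 M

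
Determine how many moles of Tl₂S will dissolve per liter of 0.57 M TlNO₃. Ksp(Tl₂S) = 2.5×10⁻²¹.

Tl₂S(s) ⇌ 2 Tl⁺(aq) + S²⁻(aq)
Let s be the solubility of Tl₂S here. The common ion gives [Tl⁺] ≈ 0.57 M, and [S²⁻] = s.
Ksp = [Tl⁺]^2[S²⁻] = (0.57)^2s
s = 2.5×10⁻²¹ / (0.57)^2 = 7.7×10⁻²¹
s = 7.7×10⁻²¹ M

7.7×10⁻²¹ M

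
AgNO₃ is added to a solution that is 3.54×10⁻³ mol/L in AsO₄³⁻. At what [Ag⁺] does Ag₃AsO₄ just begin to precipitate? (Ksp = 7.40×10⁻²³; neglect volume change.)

Precipitation begins when Q = Ksp.
Ag₃AsO₄(s) ⇌ 3 Ag⁺(aq) + AsO₄³⁻(aq)
Ksp = [Ag⁺]^3[AsO₄³⁻] = [Ag⁺]^3(3.54×10⁻³)
[Ag⁺]^3 = 7.40×10⁻²³ / (3.54×10⁻³) = 2.09×10⁻²⁰
[Ag⁺] = 2.75×10⁻⁷ mol/L

2.75×10⁻⁷ M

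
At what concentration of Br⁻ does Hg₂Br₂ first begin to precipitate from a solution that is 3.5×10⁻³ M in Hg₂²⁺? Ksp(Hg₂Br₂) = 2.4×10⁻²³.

A salt starts to precipitate once the ion product Q reaches its Ksp.
Hg₂Br₂(s) ⇌ Hg₂²⁺(aq) + 2 Br⁻(aq)
Ksp = [Hg₂²⁺][Br⁻]^2 = [Br⁻]^2(3.5×10⁻³)
[Br⁻]^2 = 2.4×10⁻²³ / (3.5×10⁻³) = 6.9×10⁻²¹
[Br⁻] = 8.3×10⁻¹¹ M

8.3×10⁻¹¹ M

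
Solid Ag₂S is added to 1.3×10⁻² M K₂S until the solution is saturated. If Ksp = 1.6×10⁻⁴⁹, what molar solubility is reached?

1.8×10⁻²⁴ M

Ag₂S(s) ⇌ 2 Ag⁺(aq) + S²⁻(aq)
With S²⁻ already at 1.3×10⁻² M and s small, take [S²⁻] ≈ 1.3×10⁻² M and [Ag⁺] = 2s.
Ksp = [Ag⁺]^2[S²⁻] = (2s)^2(1.3×10⁻²)
(2s)^2 = 1.6×10⁻⁴⁹ / (1.3×10⁻²) = 1.2×10⁻⁴⁷
s = 1.8×10⁻²⁴ M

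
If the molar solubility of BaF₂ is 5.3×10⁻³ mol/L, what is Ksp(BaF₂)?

BaF₂(s) ⇌ Ba²⁺(aq) + 2 F⁻(aq)
If s mol/L of BaF₂ dissolves, [Ba²⁺] = s and [F⁻] = 2s.
Ksp = [Ba²⁺][F⁻]^2 = s · (2s)^2 = 4s^3
Ksp = 4 × (5.3×10⁻³)^3 = 6.0×10⁻⁷

Ksp = 6.0×10⁻⁷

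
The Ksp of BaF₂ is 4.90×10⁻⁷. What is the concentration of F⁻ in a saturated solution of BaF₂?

9.93×10⁻³ M

BaF₂(s) ⇌ Ba²⁺(aq) + 2 F⁻(aq)
For each mole of BaF₂ that dissolves per liter, [Ba²⁺] = s and [F⁻] = 2s; let s denote this solubility.
Ksp = [Ba²⁺][F⁻]^2 = s · (2s)^2 = 4s^3 = 4.90×10⁻⁷
s = 4.97×10⁻³ M
[F⁻] = 2s = 9.93×10⁻³ M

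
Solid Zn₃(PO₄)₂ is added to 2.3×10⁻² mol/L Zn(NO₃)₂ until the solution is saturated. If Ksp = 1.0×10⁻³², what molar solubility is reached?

Zn₃(PO₄)₂(s) ⇌ 3 Zn²⁺(aq) + 2 PO₄³⁻(aq)
With Zn²⁺ already at 2.3×10⁻² mol/L and s small, take [Zn²⁺] ≈ 2.3×10⁻² mol/L and [PO₄³⁻] = 2s.
Ksp = [Zn²⁺]^3[PO₄³⁻]^2 = (2.3×10⁻²)^3(2s)^2
(2s)^2 = 1.0×10⁻³² / (2.3×10⁻²)^3 = 8.2×10⁻²⁸
s = 1.4×10⁻¹⁴ mol/L

1.4×10⁻¹⁴ M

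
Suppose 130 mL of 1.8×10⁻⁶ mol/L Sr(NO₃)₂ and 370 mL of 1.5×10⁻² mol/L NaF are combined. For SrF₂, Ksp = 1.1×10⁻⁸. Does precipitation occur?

The combined volume is 500 mL.
[Sr²⁺] = (1.8×10⁻⁶)(130)/500 = 4.7×10⁻⁷ mol/L
[F⁻] = (1.5×10⁻²)(370)/500 = 1.1×10⁻² mol/L
Q = [Sr²⁺][F⁻]^2 = 5.8×10⁻¹¹
Q = 5.8×10⁻¹¹ < Ksp = 1.1×10⁻⁸, so the solution is unsaturated and no precipitate forms.

No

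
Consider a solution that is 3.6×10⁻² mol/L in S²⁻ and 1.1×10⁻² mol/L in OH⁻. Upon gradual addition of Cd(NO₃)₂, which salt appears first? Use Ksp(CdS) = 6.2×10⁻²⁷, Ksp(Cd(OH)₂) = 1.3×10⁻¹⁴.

CdS

A salt starts to precipitate once the ion product Q reaches its Ksp.
For CdS: [Cd²⁺] = (Ksp/[S²⁻]) = 1.7×10⁻²⁵ mol/L
For Cd(OH)₂: [Cd²⁺] = (Ksp/[OH⁻]^2) = 1.1×10⁻¹⁰ mol/L
Since CdS needs less Cd²⁺ to reach saturation, it precipitates first.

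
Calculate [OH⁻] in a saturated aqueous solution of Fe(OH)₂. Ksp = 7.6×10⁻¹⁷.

5.3×10⁻⁶ M

Fe(OH)₂(s) ⇌ Fe²⁺(aq) + 2 OH⁻(aq)
Let s be the molar solubility. Then [Fe²⁺] = s and [OH⁻] = 2s.
Ksp = [Fe²⁺][OH⁻]^2 = s · (2s)^2 = 4s^3 = 7.6×10⁻¹⁷
s = 2.7×10⁻⁶ M
[OH⁻] = 2s = 5.3×10⁻⁶ M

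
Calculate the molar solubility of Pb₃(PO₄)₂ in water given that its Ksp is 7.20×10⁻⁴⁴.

9.22×10⁻¹⁰ M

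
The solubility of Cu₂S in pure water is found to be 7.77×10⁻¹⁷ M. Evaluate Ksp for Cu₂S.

Cu₂S(s) ⇌ 2 Cu⁺(aq) + S²⁻(aq)
If s mol/L of Cu₂S dissolves, [Cu⁺] = 2s and [S²⁻] = s.
Ksp = [Cu⁺]^2[S²⁻] = (2s)^2 · s = 4s^3
Ksp = 4 × (7.77×10⁻¹⁷)^3 = 1.88×10⁻⁴⁸

Ksp = 1.88×10⁻⁴⁸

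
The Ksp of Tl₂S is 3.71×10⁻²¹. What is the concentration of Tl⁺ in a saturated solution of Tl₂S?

1.95×10⁻⁷ M

Tl₂S(s) ⇌ 2 Tl⁺(aq) + S²⁻(aq)
With molar solubility s: [Tl⁺] = 2s, [S²⁻] = s.
Ksp = [Tl⁺]^2[S²⁻] = (2s)^2 · s = 4s^3 = 3.71×10⁻²¹
s = 9.75×10⁻⁸ M
[Tl⁺] = 2s = 1.95×10⁻⁷ M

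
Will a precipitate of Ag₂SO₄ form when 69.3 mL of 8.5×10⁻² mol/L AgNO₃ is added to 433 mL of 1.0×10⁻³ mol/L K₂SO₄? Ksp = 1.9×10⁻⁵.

No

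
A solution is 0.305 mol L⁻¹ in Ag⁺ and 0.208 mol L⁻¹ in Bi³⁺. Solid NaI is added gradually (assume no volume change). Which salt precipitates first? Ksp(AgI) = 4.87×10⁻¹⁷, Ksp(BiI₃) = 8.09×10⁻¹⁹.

Precipitation begins when Q = Ksp.
For AgI: [I⁻] = (Ksp/[Ag⁺]) = 1.60×10⁻¹⁶ mol L⁻¹
For BiI₃: [I⁻] = (Ksp/[Bi³⁺])^(1/3) = 1.57×10⁻⁶ mol L⁻¹
The smaller threshold [I⁻] is reached first, so AgI precipitates first.

AgI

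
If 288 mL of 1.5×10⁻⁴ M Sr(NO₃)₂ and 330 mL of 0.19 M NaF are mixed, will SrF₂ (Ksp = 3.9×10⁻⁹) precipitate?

The combined volume is 618 mL.
[Sr²⁺] = (1.5×10⁻⁴)(288)/618 = 7.0×10⁻⁵ M
[F⁻] = (0.19)(330)/618 = 0.10 M
Q = [Sr²⁺][F⁻]^2 = 7.2×10⁻⁷
Q = 7.2×10⁻⁷ > Ksp = 3.9×10⁻⁹, so the solution is supersaturated and SrF₂ precipitates.

Yes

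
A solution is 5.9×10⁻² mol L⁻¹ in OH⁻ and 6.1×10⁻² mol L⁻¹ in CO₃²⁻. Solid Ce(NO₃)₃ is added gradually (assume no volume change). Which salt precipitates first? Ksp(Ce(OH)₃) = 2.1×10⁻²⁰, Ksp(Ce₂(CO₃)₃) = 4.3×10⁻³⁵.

The threshold for precipitation is Q = Ksp.
For Ce(OH)₃: [Ce³⁺] = (Ksp/[OH⁻]^3) = 1.0×10⁻¹⁶ mol L⁻¹
For Ce₂(CO₃)₃: [Ce³⁺] = (Ksp/[CO₃²⁻]^3)^(1/2) = 4.4×10⁻¹⁶ mol L⁻¹
The smaller threshold [Ce³⁺] is reached first, so Ce(OH)₃ precipitates first.

Ce(OH)₃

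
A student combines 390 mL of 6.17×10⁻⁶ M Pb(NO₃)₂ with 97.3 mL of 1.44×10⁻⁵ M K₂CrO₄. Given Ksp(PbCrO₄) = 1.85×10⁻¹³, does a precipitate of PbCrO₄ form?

Yes

The combined volume is 487.3 mL.
[Pb²⁺] = (6.17×10⁻⁶)(390)/487.3 = 4.94×10⁻⁶ M
[CrO₄²⁻] = (1.44×10⁻⁵)(97.3)/487.3 = 2.88×10⁻⁶ M
Q = [Pb²⁺][CrO₄²⁻] = 1.42×10⁻¹¹
Q = 1.42×10⁻¹¹ > Ksp = 1.85×10⁻¹³, so the solution is supersaturated and PbCrO₄ precipitates.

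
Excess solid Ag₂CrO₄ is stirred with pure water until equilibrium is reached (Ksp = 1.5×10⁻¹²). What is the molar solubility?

Ag₂CrO₄(s) ⇌ 2 Ag⁺(aq) + CrO₄²⁻(aq)
For each mole of Ag₂CrO₄ that dissolves per liter, [Ag⁺] = 2s and [CrO₄²⁻] = s; let s denote this solubility.
Ksp = [Ag⁺]^2[CrO₄²⁻] = (2s)^2 · s = 4s^3
4s^3 = 1.5×10⁻¹²  ⇒  s^3 = 3.8×10⁻¹³
s = (3.8×10⁻¹³)^(1/3) = 7.2×10⁻⁵ mol L⁻¹

7.2×10⁻⁵ M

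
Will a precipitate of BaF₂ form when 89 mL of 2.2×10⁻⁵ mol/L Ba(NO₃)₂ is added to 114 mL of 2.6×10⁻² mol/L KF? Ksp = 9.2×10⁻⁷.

The combined volume is 203 mL.
[Ba²⁺] = (2.2×10⁻⁵)(89)/203 = 9.6×10⁻⁶ mol/L
[F⁻] = (2.6×10⁻²)(114)/203 = 1.5×10⁻² mol/L
Q = [Ba²⁺][F⁻]^2 = 2.1×10⁻⁹
Q = 2.1×10⁻⁹ < Ksp = 9.2×10⁻⁷, so the solution is unsaturated and no precipitate forms.

No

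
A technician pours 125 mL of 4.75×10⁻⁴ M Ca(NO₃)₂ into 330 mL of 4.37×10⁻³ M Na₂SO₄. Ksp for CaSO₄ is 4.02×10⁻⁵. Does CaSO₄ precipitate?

No

Total volume after mixing = 125 + 330 = 455 mL.
[Ca²⁺] = (4.75×10⁻⁴)(125)/455 = 1.30×10⁻⁴ M
[SO₄²⁻] = (4.37×10⁻³)(330)/455 = 3.17×10⁻³ M
Q = [Ca²⁺][SO₄²⁻] = 4.14×10⁻⁷
Since Q (4.14×10⁻⁷) is less than Ksp (4.02×10⁻⁵), no CaSO₄ precipitates.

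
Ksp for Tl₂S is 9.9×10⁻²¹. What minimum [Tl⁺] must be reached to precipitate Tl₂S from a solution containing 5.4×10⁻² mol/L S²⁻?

4.3×10⁻¹⁰ M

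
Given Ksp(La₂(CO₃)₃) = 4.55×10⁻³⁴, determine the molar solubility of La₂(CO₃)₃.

La₂(CO₃)₃(s) ⇌ 2 La³⁺(aq) + 3 CO₃²⁻(aq)
With molar solubility s: [La³⁺] = 2s, [CO₃²⁻] = 3s.
Ksp = [La³⁺]^2[CO₃²⁻]^3 = (2s)^2 · (3s)^3 = 108s^5
108s^5 = 4.55×10⁻³⁴  ⇒  s^5 = 4.21×10⁻³⁶
s = 8.41×10⁻⁸ mol/L

8.41×10⁻⁸ M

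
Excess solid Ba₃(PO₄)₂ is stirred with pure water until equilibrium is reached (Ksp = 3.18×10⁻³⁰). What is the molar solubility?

4.94×10⁻⁷ M

Ba₃(PO₄)₂(s) ⇌ 3 Ba²⁺(aq) + 2 PO₄³⁻(aq)
For each mole of Ba₃(PO₄)₂ that dissolves per liter, [Ba²⁺] = 3s and [PO₄³⁻] = 2s; let s denote this solubility.
Ksp = [Ba²⁺]^3[PO₄³⁻]^2 = (3s)^3 · (2s)^2 = 108s^5
108s^5 = 3.18×10⁻³⁰  ⇒  s^5 = 2.94×10⁻³²
s = 4.94×10⁻⁷ mol L⁻¹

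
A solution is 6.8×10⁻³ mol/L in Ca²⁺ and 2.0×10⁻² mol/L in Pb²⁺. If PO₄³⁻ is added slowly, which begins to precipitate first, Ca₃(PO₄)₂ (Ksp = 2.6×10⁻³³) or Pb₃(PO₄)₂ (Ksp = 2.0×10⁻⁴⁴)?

Pb₃(PO₄)₂

The threshold for precipitation is Q = Ksp.
For Ca₃(PO₄)₂: [PO₄³⁻] = (Ksp/[Ca²⁺]^3)^(1/2) = 9.1×10⁻¹⁴ mol/L
For Pb₃(PO₄)₂: [PO₄³⁻] = (Ksp/[Pb²⁺]^3)^(1/2) = 5.0×10⁻²⁰ mol/L
Since Pb₃(PO₄)₂ needs less PO₄³⁻ to reach saturation, it precipitates first.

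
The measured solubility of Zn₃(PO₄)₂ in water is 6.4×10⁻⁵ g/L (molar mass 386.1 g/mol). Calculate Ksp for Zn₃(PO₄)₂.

Ksp = 1.4×10⁻³²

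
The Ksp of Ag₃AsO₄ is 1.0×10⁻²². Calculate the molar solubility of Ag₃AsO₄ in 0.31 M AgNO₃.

Ag₃AsO₄(s) ⇌ 3 Ag⁺(aq) + AsO₄³⁻(aq)
With Ag⁺ already at 0.31 M and s small, take [Ag⁺] ≈ 0.31 M and [AsO₄³⁻] = s.
Ksp = [Ag⁺]^3[AsO₄³⁻] = (0.31)^3s
s = 1.0×10⁻²² / (0.31)^3 = 3.4×10⁻²¹
s = 3.4×10⁻²¹ M

3.4×10⁻²¹ M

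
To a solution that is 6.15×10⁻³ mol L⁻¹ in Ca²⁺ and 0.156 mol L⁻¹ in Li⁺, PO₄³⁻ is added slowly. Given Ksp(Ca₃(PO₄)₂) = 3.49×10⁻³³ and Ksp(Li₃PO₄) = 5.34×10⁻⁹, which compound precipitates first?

Ca₃(PO₄)₂

Precipitation begins when Q = Ksp.
For Ca₃(PO₄)₂: [PO₄³⁻] = (Ksp/[Ca²⁺]^3)^(1/2) = 1.22×10⁻¹³ mol L⁻¹
For Li₃PO₄: [PO₄³⁻] = (Ksp/[Li⁺]^3) = 1.41×10⁻⁶ mol L⁻¹
Ca₃(PO₄)₂ requires the lower [PO₄³⁻], so it precipitates first.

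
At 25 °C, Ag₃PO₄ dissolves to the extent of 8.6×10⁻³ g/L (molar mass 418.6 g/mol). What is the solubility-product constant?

Ksp = 4.8×10⁻¹⁸

Convert to molarity: s = 8.6×10⁻³ / 418.6 = 2.054×10⁻⁵ mol/L
Ag₃PO₄(s) ⇌ 3 Ag⁺(aq) + PO₄³⁻(aq)
For each mole of Ag₃PO₄ that dissolves per liter, [Ag⁺] = 3s and [PO₄³⁻] = s; let s denote this solubility.
Ksp = [Ag⁺]^3[PO₄³⁻] = (3s)^3 · s = 27s^4
Ksp = 27 × (2.054×10⁻⁵)^4 = 4.8×10⁻¹⁸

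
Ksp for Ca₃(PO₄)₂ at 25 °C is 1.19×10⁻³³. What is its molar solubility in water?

1.02×10⁻⁷ M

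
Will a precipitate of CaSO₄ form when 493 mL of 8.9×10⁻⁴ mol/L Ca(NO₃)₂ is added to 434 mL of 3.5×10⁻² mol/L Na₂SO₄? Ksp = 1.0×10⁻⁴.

No

The combined volume is 927 mL.
[Ca²⁺] = (8.9×10⁻⁴)(493)/927 = 4.7×10⁻⁴ mol/L
[SO₄²⁻] = (3.5×10⁻²)(434)/927 = 1.6×10⁻² mol/L
Q = [Ca²⁺][SO₄²⁻] = 7.8×10⁻⁶
Q < Ksp (7.8×10⁻⁶ vs 1.0×10⁻⁴); the solution remains unsaturated and no precipitate forms.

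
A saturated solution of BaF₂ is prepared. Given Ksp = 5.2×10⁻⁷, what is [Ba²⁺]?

5.1×10⁻³ M

BaF₂(s) ⇌ Ba²⁺(aq) + 2 F⁻(aq)
If s mol/L of BaF₂ dissolves, [Ba²⁺] = s and [F⁻] = 2s.
Ksp = [Ba²⁺][F⁻]^2 = s · (2s)^2 = 4s^3 = 5.2×10⁻⁷
s = 5.1×10⁻³ mol L⁻¹
[Ba²⁺] = s = 5.1×10⁻³ mol L⁻¹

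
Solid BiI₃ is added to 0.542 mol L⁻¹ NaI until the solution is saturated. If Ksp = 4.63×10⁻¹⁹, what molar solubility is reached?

2.91×10⁻¹⁸ M

BiI₃(s) ⇌ Bi³⁺(aq) + 3 I⁻(aq)
Let s be the solubility of BiI₃ here. The common ion gives [I⁻] ≈ 0.542 mol L⁻¹, and [Bi³⁺] = s.
Ksp = [Bi³⁺][I⁻]^3 = s(0.542)^3
s = 4.63×10⁻¹⁹ / (0.542)^3 = 2.91×10⁻¹⁸
s = 2.91×10⁻¹⁸ mol L⁻¹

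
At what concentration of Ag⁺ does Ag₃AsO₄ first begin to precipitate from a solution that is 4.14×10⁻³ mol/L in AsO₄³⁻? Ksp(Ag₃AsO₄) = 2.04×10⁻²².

Each salt precipitates once Q = Ksp for that salt.
Ag₃AsO₄(s) ⇌ 3 Ag⁺(aq) + AsO₄³⁻(aq)
Ksp = [Ag⁺]^3[AsO₄³⁻] = [Ag⁺]^3(4.14×10⁻³)
[Ag⁺]^3 = 2.04×10⁻²² / (4.14×10⁻³) = 4.93×10⁻²⁰
[Ag⁺] = 3.67×10⁻⁷ mol/L

3.67×10⁻⁷ M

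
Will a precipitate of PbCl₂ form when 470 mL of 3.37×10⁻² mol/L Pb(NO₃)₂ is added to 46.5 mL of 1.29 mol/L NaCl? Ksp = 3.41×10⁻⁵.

Yes

After mixing, V = 470 mL + 46.5 mL = 516.5 mL.
[Pb²⁺] = (3.37×10⁻²)(470)/516.5 = 3.07×10⁻² mol/L
[Cl⁻] = (1.29)(46.5)/516.5 = 0.116 mol/L
Q = [Pb²⁺][Cl⁻]^2 = 4.14×10⁻⁴
Since Q (4.14×10⁻⁴) exceeds Ksp (3.41×10⁻⁵), PbCl₂ will precipitate.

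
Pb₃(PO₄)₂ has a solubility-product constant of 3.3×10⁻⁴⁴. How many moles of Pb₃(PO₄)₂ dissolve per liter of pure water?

Pb₃(PO₄)₂(s) ⇌ 3 Pb²⁺(aq) + 2 PO₄³⁻(aq)
Call the molar solubility s, so that [Pb²⁺] = 3s and [PO₄³⁻] = 2s.
Ksp = [Pb²⁺]^3[PO₄³⁻]^2 = (3s)^3 · (2s)^2 = 108s^5
108s^5 = 3.3×10⁻⁴⁴  ⇒  s^5 = 3.1×10⁻⁴⁶
s = (3.1×10⁻⁴⁶)^(1/5) = 7.9×10⁻¹⁰ mol L⁻¹

7.9×10⁻¹⁰ M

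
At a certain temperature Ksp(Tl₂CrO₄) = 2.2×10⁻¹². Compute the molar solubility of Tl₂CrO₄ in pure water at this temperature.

Tl₂CrO₄(s) ⇌ 2 Tl⁺(aq) + CrO₄²⁻(aq)
Let s be the molar solubility. Then [Tl⁺] = 2s and [CrO₄²⁻] = s.
Ksp = [Tl⁺]^2[CrO₄²⁻] = (2s)^2 · s = 4s^3
4s^3 = 2.2×10⁻¹²  ⇒  s^3 = 5.5×10⁻¹³
s = 8.2×10⁻⁵ mol/L

8.2×10⁻⁵ M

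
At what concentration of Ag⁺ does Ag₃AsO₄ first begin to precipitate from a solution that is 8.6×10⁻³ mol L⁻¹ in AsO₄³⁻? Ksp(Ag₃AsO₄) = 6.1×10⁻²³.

A salt starts to precipitate once the ion product Q reaches its Ksp.
Ag₃AsO₄(s) ⇌ 3 Ag⁺(aq) + AsO₄³⁻(aq)
Ksp = [Ag⁺]^3[AsO₄³⁻] = [Ag⁺]^3(8.6×10⁻³)
[Ag⁺]^3 = 6.1×10⁻²³ / (8.6×10⁻³) = 7.1×10⁻²¹
[Ag⁺] = 1.9×10⁻⁷ mol L⁻¹

1.9×10⁻⁷ M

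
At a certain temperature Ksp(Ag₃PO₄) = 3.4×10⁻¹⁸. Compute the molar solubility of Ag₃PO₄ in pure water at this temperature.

Ag₃PO₄(s) ⇌ 3 Ag⁺(aq) + PO₄³⁻(aq)
For each mole of Ag₃PO₄ that dissolves per liter, [Ag⁺] = 3s and [PO₄³⁻] = s; let s denote this solubility.
Ksp = [Ag⁺]^3[PO₄³⁻] = (3s)^3 · s = 27s^4
27s^4 = 3.4×10⁻¹⁸  ⇒  s^4 = 1.3×10⁻¹⁹
s = 1.9×10⁻⁵ M

1.9×10⁻⁵ M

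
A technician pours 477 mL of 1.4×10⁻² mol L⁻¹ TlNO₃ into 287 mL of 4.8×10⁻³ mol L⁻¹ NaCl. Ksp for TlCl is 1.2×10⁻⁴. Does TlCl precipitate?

No

Total volume after mixing = 477 + 287 = 764 mL.
[Tl⁺] = (1.4×10⁻²)(477)/764 = 8.7×10⁻³ mol L⁻¹
[Cl⁻] = (4.8×10⁻³)(287)/764 = 1.8×10⁻³ mol L⁻¹
Q = [Tl⁺][Cl⁻] = 1.6×10⁻⁵
Since Q (1.6×10⁻⁵) is less than Ksp (1.2×10⁻⁴), no TlCl precipitates.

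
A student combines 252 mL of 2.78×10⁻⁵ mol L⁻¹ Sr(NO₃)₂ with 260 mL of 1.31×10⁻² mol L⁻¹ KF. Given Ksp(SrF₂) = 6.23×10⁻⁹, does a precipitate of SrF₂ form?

Total volume after mixing = 252 + 260 = 512 mL.
[Sr²⁺] = (2.78×10⁻⁵)(252)/512 = 1.37×10⁻⁵ mol L⁻¹
[F⁻] = (1.31×10⁻²)(260)/512 = 6.65×10⁻³ mol L⁻¹
Q = [Sr²⁺][F⁻]^2 = 6.06×10⁻¹⁰
Q < Ksp (6.06×10⁻¹⁰ vs 6.23×10⁻⁹); the solution remains unsaturated and no precipitate forms.

No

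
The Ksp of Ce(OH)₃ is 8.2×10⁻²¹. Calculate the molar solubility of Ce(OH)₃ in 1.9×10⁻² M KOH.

1.2×10⁻¹⁵ M

Ce(OH)₃(s) ⇌ Ce³⁺(aq) + 3 OH⁻(aq)
With OH⁻ already at 1.9×10⁻² M and s small, take [OH⁻] ≈ 1.9×10⁻² M and [Ce³⁺] = s.
Ksp = [Ce³⁺][OH⁻]^3 = s(1.9×10⁻²)^3
s = 8.2×10⁻²¹ / (1.9×10⁻²)^3 = 1.2×10⁻¹⁵
s = 1.2×10⁻¹⁵ M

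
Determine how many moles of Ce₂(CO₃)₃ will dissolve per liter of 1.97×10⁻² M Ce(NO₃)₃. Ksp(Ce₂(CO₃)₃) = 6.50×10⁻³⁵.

Ce₂(CO₃)₃(s) ⇌ 2 Ce³⁺(aq) + 3 CO₃²⁻(aq)
Let s be the solubility of Ce₂(CO₃)₃ here. The common ion gives [Ce³⁺] ≈ 1.97×10⁻² M, and [CO₃²⁻] = 3s.
Ksp = [Ce³⁺]^2[CO₃²⁻]^3 = (1.97×10⁻²)^2(3s)^3
(3s)^3 = 6.50×10⁻³⁵ / (1.97×10⁻²)^2 = 1.67×10⁻³¹
s = 1.84×10⁻¹¹ M

1.84×10⁻¹¹ M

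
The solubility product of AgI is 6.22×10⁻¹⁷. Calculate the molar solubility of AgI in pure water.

AgI(s) ⇌ Ag⁺(aq) + I⁻(aq)
Let s be the molar solubility. Then [Ag⁺] = s and [I⁻] = s.
Ksp = [Ag⁺][I⁻] = s · s = s^2
s^2 = 6.22×10⁻¹⁷
s = (6.22×10⁻¹⁷)^(1/2) = 7.89×10⁻⁹ mol L⁻¹

7.89×10⁻⁹ M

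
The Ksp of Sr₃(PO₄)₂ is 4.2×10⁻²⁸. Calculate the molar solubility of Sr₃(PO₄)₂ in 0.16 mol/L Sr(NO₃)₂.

1.6×10⁻¹³ M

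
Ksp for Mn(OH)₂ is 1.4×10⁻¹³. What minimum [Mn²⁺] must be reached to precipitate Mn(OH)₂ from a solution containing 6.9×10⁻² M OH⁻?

2.9×10⁻¹¹ M

The threshold for precipitation is Q = Ksp.
Mn(OH)₂(s) ⇌ Mn²⁺(aq) + 2 OH⁻(aq)
Ksp = [Mn²⁺][OH⁻]^2 = [Mn²⁺](6.9×10⁻²)^2
[Mn²⁺] = 1.4×10⁻¹³ / (6.9×10⁻²)^2 = 2.9×10⁻¹¹
[Mn²⁺] = 2.9×10⁻¹¹ M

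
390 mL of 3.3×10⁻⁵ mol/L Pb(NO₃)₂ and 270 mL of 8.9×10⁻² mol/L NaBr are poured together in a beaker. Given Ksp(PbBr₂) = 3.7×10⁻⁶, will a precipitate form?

Total volume after mixing = 390 + 270 = 660 mL.
[Pb²⁺] = (3.3×10⁻⁵)(390)/660 = 2.0×10⁻⁵ mol/L
[Br⁻] = (8.9×10⁻²)(270)/660 = 3.6×10⁻² mol/L
Q = [Pb²⁺][Br⁻]^2 = 2.6×10⁻⁸
Since Q (2.6×10⁻⁸) is less than Ksp (3.7×10⁻⁶), no PbBr₂ precipitates.

No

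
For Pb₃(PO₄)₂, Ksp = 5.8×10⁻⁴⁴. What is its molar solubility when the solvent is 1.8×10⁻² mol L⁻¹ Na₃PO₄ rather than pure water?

1.9×10⁻¹⁴ M

Pb₃(PO₄)₂(s) ⇌ 3 Pb²⁺(aq) + 2 PO₄³⁻(aq)
PO₄³⁻ is already present at 1.8×10⁻² mol L⁻¹. If s mol/L of Pb₃(PO₄)₂ dissolves, [Pb²⁺] = 3s while [PO₄³⁻] ≈ 1.8×10⁻² mol L⁻¹.
Ksp = [Pb²⁺]^3[PO₄³⁻]^2 = (3s)^3(1.8×10⁻²)^2
(3s)^3 = 5.8×10⁻⁴⁴ / (1.8×10⁻²)^2 = 1.8×10⁻⁴⁰
s = 1.9×10⁻¹⁴ mol L⁻¹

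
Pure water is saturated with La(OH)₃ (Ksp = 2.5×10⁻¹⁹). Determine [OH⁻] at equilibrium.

La(OH)₃(s) ⇌ La³⁺(aq) + 3 OH⁻(aq)
For each mole of La(OH)₃ that dissolves per liter, [La³⁺] = s and [OH⁻] = 3s; let s denote this solubility.
Ksp = [La³⁺][OH⁻]^3 = s · (3s)^3 = 27s^4 = 2.5×10⁻¹⁹
s = 9.8×10⁻⁶ M
[OH⁻] = 3s = 2.9×10⁻⁵ M

2.9×10⁻⁵ M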